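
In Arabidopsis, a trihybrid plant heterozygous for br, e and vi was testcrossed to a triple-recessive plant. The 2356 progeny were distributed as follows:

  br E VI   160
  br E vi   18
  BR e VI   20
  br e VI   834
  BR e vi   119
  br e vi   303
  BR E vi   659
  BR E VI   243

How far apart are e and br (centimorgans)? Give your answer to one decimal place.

The two most frequent reciprocal classes, BR E vi and br e VI, are the parental types, so the F1 was BR E vi / br e VI.
The two rarest classes, br E vi and BR e VI, are the double crossovers. Comparing them with the parentals, only the br allele has switched, so br is the middle locus and the order is e – br – vi.
Crossovers in the e–br interval produce the single-crossover classes BR e vi and br E VI (119 + 160 = 279) plus the double crossovers (38).
RF(e–br) = (279 + 38) / 2356 = 317/2356 = 0.1346 → 13.5 centimorgans.

13.5 centimorgans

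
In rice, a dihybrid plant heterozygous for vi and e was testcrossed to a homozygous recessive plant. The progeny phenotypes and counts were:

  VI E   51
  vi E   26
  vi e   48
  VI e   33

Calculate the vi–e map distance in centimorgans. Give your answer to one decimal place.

The two most frequent classes, VI E (51) and vi e (48), are the parental types, so the F1 was VI E / vi e.
The recombinant classes are VI e and vi E: 33 + 26 = 59.
Recombination frequency = 59/158 = 0.3734 ≈ 37.3%, i.e. 37.3 centimorgans.

37.3 centimorgans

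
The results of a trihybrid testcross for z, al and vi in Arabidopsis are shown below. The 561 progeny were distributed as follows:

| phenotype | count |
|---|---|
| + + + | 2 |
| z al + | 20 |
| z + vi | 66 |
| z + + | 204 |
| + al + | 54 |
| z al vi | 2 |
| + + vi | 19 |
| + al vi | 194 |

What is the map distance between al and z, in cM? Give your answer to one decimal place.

The two most frequent reciprocal classes, z + + and + al vi, are the parental types, so the F1 was z + + / + al vi.
The two rarest classes, + + + and z al vi, are the double crossovers. Comparing them with the parentals, only the z allele has switched, so z is the middle locus and the order is vi – z – al.
Crossovers in the z–al interval produce the single-crossover classes z al + and + + vi (20 + 19 = 39) plus the double crossovers (4).
RF(z–al) = (39 + 4) / 561 = 43/561 = 0.0766 → 7.7 cM.

7.7 cM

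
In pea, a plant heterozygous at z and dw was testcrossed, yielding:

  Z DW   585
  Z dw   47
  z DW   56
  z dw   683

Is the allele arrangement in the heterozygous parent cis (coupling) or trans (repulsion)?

cis

The two most frequent classes are Z DW (585) and z dw (683); these are the parental (non-recombinant) types.
So the F1 carried Z DW on one chromosome and z dw on the other — the recessive alleles are on the same chromosome (cis / coupling).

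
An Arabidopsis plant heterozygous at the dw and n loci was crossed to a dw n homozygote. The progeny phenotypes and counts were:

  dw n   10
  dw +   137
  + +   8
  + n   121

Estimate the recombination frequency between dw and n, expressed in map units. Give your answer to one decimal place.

6.5 map units

The two most frequent classes, + n (121) and dw + (137), are the parental types, so the F1 was + n / dw +.
The recombinant classes are + + and dw n: 8 + 10 = 18.
Recombination frequency = 18/276 = 0.0652 ≈ 6.5%, i.e. 6.5 map units.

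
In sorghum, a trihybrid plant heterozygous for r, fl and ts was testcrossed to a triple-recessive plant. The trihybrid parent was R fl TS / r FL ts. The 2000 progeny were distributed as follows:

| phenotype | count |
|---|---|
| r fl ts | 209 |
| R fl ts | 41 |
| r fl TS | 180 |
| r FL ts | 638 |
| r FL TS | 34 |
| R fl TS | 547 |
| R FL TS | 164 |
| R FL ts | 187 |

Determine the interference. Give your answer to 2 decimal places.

The two rarest classes, R fl ts and r FL TS, are the double crossovers. Comparing them with the parentals, only the ts allele has switched, so ts is the middle locus and the order is r – ts – fl.
r–ts: (367 + 75)/2000 = 0.2210; ts–fl: (373 + 75)/2000 = 0.2240.
Expected DCO frequency = 0.2210 × 0.2240 ≈ 0.04950; observed = 75/2000 ≈ 0.03750.
Coefficient of coincidence = 0.03750/0.04950 ≈ 0.76; interference = 1 − 0.76 = 0.24.

0.24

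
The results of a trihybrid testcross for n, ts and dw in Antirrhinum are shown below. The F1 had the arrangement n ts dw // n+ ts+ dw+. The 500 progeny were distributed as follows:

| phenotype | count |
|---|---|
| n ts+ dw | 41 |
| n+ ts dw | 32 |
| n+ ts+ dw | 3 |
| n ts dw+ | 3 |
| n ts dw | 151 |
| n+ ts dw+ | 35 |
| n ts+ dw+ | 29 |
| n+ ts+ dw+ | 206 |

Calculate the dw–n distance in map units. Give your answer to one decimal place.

13.4 map units

The two rarest classes, n ts dw+ and n+ ts+ dw, are the double crossovers. Comparing them with the parentals, only the dw allele has switched, so dw is the middle locus and the order is n – dw – ts.
Crossovers in the n–dw interval produce the single-crossover classes n+ ts dw and n ts+ dw+ (32 + 29 = 61) plus the double crossovers (6).
RF(n–dw) = (61 + 6) / 500 = 67/500 = 0.1340 → 13.4 map units.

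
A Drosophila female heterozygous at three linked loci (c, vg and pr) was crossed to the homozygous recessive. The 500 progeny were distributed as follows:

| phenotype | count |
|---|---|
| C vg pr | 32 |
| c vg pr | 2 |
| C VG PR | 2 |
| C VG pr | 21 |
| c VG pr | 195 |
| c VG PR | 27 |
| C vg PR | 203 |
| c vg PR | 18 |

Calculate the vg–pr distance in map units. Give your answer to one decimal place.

12.6 map units

The two most frequent reciprocal classes, c VG pr and C vg PR, are the parental types, so the F1 was c VG pr / C vg PR.
The two rarest classes, c vg pr and C VG PR, are the double crossovers. Comparing them with the parentals, only the vg allele has switched, so vg is the middle locus and the order is pr – vg – c.
Crossovers in the pr–vg interval produce the single-crossover classes c VG PR and C vg pr (27 + 32 = 59) plus the double crossovers (4).
RF(pr–vg) = (59 + 4) / 500 = 63/500 = 0.1260 → 12.6 map units.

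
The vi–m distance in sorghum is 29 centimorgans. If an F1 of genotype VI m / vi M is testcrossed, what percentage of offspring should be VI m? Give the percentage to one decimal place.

35.5%

A map distance of 29 centimorgans corresponds to a recombination frequency of 0.290.
The F1 is VI m / vi M, so VI m is a parental gamete class with expected frequency (1 − r)/2 = 0.710/2 = 0.3550.
That is 0.3550 = 35.5% of the progeny.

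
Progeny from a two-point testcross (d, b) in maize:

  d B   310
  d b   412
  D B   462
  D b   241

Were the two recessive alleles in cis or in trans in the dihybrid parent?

cis

The two most frequent classes are D B (462) and d b (412); these are the parental (non-recombinant) types.
So the F1 carried D B on one chromosome and d b on the other — the recessive alleles are on the same chromosome (cis / coupling).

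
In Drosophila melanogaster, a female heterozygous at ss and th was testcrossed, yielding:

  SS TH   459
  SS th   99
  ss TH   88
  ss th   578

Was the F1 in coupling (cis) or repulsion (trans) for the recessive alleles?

The two most frequent classes are SS TH (459) and ss th (578); these are the parental (non-recombinant) types.
So the F1 carried SS TH on one chromosome and ss th on the other — the recessive alleles are on the same chromosome (cis / coupling).

cis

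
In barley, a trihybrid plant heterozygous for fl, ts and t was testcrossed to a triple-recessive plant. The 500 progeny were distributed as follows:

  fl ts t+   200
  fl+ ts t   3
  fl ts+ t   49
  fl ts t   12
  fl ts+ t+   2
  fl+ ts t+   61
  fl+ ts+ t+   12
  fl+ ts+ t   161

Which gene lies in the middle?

The two most frequent reciprocal classes, fl ts t+ and fl+ ts+ t, are the parental types, so the F1 was fl ts t+ / fl+ ts+ t.
The two rarest classes, fl ts+ t+ and fl+ ts t, are the double crossovers. Comparing them with the parentals, only the ts allele has switched, so ts is the middle locus and the order is fl – ts – t.

ts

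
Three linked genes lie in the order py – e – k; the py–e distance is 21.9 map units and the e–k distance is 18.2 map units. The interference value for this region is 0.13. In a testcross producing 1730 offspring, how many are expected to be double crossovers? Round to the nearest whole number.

60

Map distances give recombination frequencies of 0.219 and 0.182 for the two intervals.
With interference 0.13 (so coincidence = 0.87), expected double-crossover frequency = 0.219 × 0.182 × 0.87 = 0.03468.
Expected number = 0.03468 × 1730 = 59.99 ≈ 60.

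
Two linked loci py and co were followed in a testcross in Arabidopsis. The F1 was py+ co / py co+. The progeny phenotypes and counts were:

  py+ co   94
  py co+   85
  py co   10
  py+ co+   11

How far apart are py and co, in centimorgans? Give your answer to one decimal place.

The recombinant classes are py+ co+ and py co: 11 + 10 = 21.
Recombination frequency = 21/200 = 0.1050 ≈ 10.5%, i.e. 10.5 centimorgans.

10.5 centimorgans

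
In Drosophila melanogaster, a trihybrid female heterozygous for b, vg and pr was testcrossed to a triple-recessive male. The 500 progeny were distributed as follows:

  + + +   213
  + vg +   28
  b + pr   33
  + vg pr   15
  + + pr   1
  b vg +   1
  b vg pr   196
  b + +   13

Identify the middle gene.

The two most frequent reciprocal classes, + + + and b vg pr, are the parental types, so the F1 was + + + / b vg pr.
The two rarest classes, + + pr and b vg +, are the double crossovers. Comparing them with the parentals, only the pr allele has switched, so pr is the middle locus and the order is b – pr – vg.

pr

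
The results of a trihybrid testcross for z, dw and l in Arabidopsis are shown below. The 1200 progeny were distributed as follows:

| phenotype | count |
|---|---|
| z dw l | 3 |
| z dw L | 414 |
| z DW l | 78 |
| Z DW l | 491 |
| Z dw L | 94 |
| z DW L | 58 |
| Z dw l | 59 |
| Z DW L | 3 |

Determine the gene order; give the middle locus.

The two most frequent reciprocal classes, z dw L and Z DW l, are the parental types, so the F1 was z dw L / Z DW l.
The two rarest classes, z dw l and Z DW L, are the double crossovers. Comparing them with the parentals, only the l allele has switched, so l is the middle locus and the order is z – l – dw.

l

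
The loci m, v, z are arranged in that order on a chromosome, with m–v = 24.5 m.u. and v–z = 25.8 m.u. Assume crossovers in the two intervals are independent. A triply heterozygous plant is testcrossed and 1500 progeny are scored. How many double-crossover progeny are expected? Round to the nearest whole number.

Map distances give recombination frequencies of 0.245 and 0.258 for the two intervals.
With no interference, expected double-crossover frequency = 0.245 × 0.258 = 0.06321.
Expected number = 0.06321 × 1500 = 94.81 ≈ 95.

95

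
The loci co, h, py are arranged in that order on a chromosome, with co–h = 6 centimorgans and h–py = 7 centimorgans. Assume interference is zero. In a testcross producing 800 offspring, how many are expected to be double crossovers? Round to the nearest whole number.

Map distances give recombination frequencies of 0.060 and 0.070 for the two intervals.
With no interference, expected double-crossover frequency = 0.060 × 0.070 = 0.00420.
Expected number = 0.00420 × 800 = 3.36 ≈ 3.

3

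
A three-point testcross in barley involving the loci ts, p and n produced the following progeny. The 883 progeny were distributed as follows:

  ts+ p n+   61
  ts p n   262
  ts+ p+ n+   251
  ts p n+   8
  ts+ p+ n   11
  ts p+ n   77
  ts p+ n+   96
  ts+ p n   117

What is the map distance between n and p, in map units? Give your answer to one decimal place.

17.8 map units

The two most frequent reciprocal classes, ts p n and ts+ p+ n+, are the parental types, so the F1 was ts p n / ts+ p+ n+.
The two rarest classes, ts p n+ and ts+ p+ n, are the double crossovers. Comparing them with the parentals, only the n allele has switched, so n is the middle locus and the order is p – n – ts.
Crossovers in the p–n interval produce the single-crossover classes ts p+ n and ts+ p n+ (77 + 61 = 138) plus the double crossovers (19).
RF(p–n) = (138 + 19) / 883 = 157/883 = 0.1778 → 17.8 map units.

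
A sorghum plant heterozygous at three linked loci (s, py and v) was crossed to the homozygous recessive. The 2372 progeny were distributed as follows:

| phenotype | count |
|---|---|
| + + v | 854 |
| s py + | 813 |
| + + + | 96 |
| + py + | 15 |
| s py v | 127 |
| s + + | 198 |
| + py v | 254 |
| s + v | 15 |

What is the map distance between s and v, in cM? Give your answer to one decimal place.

10.7 cM

The two most frequent reciprocal classes, + + v and s py +, are the parental types, so the F1 was + + v / s py +.
The two rarest classes, s + v and + py +, are the double crossovers. Comparing them with the parentals, only the s allele has switched, so s is the middle locus and the order is py – s – v.
Crossovers in the s–v interval produce the single-crossover classes + + + and s py v (96 + 127 = 223) plus the double crossovers (30).
RF(s–v) = (223 + 30) / 2372 = 253/2372 = 0.1067 → 10.7 cM.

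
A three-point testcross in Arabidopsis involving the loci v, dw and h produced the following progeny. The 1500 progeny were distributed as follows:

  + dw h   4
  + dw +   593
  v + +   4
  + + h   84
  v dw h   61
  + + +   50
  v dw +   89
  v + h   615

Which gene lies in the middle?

h

The two most frequent reciprocal classes, v + h and + dw +, are the parental types, so the F1 was v + h / + dw +.
The two rarest classes, v + + and + dw h, are the double crossovers. Comparing them with the parentals, only the h allele has switched, so h is the middle locus and the order is dw – h – v.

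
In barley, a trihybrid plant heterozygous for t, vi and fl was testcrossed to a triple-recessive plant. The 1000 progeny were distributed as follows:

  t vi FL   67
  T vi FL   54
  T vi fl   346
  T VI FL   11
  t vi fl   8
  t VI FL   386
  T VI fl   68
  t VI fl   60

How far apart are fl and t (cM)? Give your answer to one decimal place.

13.3 cM

The two most frequent reciprocal classes, t VI FL and T vi fl, are the parental types, so the F1 was t VI FL / T vi fl.
The two rarest classes, T VI FL and t vi fl, are the double crossovers. Comparing them with the parentals, only the t allele has switched, so t is the middle locus and the order is vi – t – fl.
Crossovers in the t–fl interval produce the single-crossover classes t VI fl and T vi FL (60 + 54 = 114) plus the double crossovers (19).
RF(t–fl) = (114 + 19) / 1000 = 133/1000 = 0.1330 → 13.3 cM.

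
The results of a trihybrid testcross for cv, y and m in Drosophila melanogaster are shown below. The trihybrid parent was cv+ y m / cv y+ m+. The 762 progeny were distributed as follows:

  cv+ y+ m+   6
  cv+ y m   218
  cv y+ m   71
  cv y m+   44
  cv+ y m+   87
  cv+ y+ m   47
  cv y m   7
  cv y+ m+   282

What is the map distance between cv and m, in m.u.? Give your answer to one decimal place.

22.4 m.u.

The two rarest classes, cv y m and cv+ y+ m+, are the double crossovers. Comparing them with the parentals, only the cv allele has switched, so cv is the middle locus and the order is y – cv – m.
Crossovers in the cv–m interval produce the single-crossover classes cv+ y m+ and cv y+ m (87 + 71 = 158) plus the double crossovers (13).
RF(cv–m) = (158 + 13) / 762 = 171/762 = 0.2244 → 22.4 m.u.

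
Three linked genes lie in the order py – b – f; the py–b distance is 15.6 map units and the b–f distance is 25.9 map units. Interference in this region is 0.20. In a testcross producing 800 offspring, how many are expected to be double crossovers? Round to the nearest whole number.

Map distances give recombination frequencies of 0.156 and 0.259 for the two intervals.
With interference 0.20 (so coincidence = 0.80), expected double-crossover frequency = 0.156 × 0.259 × 0.80 = 0.03232.
Expected number = 0.03232 × 800 = 25.86 ≈ 26.

26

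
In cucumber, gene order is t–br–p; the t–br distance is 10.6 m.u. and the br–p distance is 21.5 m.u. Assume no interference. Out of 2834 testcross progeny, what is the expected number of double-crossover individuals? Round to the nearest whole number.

Map distances give recombination frequencies of 0.106 and 0.215 for the two intervals.
With no interference, expected double-crossover frequency = 0.106 × 0.215 = 0.02279.
Expected number = 0.02279 × 2834 = 64.59 ≈ 65.

65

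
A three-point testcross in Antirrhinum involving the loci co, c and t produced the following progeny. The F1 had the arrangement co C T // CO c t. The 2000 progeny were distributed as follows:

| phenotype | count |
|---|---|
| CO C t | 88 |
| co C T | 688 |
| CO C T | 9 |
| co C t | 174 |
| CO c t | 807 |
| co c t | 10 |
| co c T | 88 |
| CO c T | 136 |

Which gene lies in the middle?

The two rarest classes, CO C T and co c t, are the double crossovers. Comparing them with the parentals, only the co allele has switched, so co is the middle locus and the order is c – co – t.

co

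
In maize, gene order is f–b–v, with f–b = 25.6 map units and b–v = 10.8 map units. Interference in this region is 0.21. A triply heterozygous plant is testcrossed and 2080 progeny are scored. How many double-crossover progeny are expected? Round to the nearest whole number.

Map distances give recombination frequencies of 0.256 and 0.108 for the two intervals.
With interference 0.21 (so coincidence = 0.79), expected double-crossover frequency = 0.256 × 0.108 × 0.79 = 0.02184.
Expected number = 0.02184 × 2080 = 45.43 ≈ 45.

45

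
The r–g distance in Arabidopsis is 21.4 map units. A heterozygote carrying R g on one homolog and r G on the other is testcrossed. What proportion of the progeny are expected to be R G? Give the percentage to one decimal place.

A map distance of 21.4 map units corresponds to a recombination frequency of 0.214.
The F1 is R g / r G, so R G is a recombinant gamete class with expected frequency r/2 = 0.214/2 = 0.1070.
That is 0.1070 = 10.7% of the progeny.

10.7%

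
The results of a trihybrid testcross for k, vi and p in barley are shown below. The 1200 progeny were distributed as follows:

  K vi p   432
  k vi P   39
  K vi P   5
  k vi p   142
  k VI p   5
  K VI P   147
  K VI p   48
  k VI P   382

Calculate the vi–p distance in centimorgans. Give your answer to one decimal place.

8.1 centimorgans

The two most frequent reciprocal classes, k VI P and K vi p, are the parental types, so the F1 was k VI P / K vi p.
The two rarest classes, k VI p and K vi P, are the double crossovers. Comparing them with the parentals, only the p allele has switched, so p is the middle locus and the order is vi – p – k.
Crossovers in the vi–p interval produce the single-crossover classes k vi P and K VI p (39 + 48 = 87) plus the double crossovers (10).
RF(vi–p) = (87 + 10) / 1200 = 97/1200 = 0.0808 → 8.1 centimorgans.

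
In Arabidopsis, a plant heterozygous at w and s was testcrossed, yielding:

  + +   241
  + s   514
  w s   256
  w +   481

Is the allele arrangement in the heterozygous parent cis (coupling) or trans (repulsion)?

The two most frequent classes are + s (514) and w + (481); these are the parental (non-recombinant) types.
So the F1 carried + s on one chromosome and w + on the other — the recessive alleles are on opposite chromosomes (trans / repulsion).

trans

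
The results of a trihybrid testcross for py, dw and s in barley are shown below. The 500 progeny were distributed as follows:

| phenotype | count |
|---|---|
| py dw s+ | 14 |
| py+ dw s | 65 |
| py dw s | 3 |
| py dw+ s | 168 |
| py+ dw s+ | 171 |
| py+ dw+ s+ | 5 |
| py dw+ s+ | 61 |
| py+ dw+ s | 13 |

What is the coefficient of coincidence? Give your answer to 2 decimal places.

0.85

The two most frequent reciprocal classes, py+ dw s+ and py dw+ s, are the parental types, so the F1 was py+ dw s+ / py dw+ s.
The two rarest classes, py+ dw+ s+ and py dw s, are the double crossovers. Comparing them with the parentals, only the dw allele has switched, so dw is the middle locus and the order is s – dw – py.
s–dw: (126 + 8)/500 = 0.2680; dw–py: (27 + 8)/500 = 0.0700.
Expected DCO frequency = 0.2680 × 0.0700 ≈ 0.01876; observed = 8/500 ≈ 0.01600.
Coefficient of coincidence = 0.01600/0.01876 ≈ 0.85.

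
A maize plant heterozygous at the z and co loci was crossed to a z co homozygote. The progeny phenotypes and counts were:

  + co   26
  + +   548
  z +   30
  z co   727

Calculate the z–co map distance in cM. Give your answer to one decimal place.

4.2 cM

The two most frequent classes, + + (548) and z co (727), are the parental types, so the F1 was + + / z co.
The recombinant classes are + co and z +: 26 + 30 = 56.
Recombination frequency = 56/1331 = 0.0421 ≈ 4.2%, i.e. 4.2 cM.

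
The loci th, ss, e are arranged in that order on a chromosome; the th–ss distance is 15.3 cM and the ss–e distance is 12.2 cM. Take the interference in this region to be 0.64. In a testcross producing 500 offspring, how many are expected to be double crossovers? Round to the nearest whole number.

Map distances give recombination frequencies of 0.153 and 0.122 for the two intervals.
With interference 0.64 (so coincidence = 0.36), expected double-crossover frequency = 0.153 × 0.122 × 0.36 = 0.00672.
Expected number = 0.00672 × 500 = 3.36 ≈ 3.

3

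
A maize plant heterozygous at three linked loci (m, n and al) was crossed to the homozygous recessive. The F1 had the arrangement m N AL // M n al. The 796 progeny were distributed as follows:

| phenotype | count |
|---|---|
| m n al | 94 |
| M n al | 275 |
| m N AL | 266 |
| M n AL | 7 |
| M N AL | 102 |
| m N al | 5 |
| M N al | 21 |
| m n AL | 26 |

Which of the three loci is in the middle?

The two rarest classes, m N al and M n AL, are the double crossovers. Comparing them with the parentals, only the al allele has switched, so al is the middle locus and the order is n – al – m.

al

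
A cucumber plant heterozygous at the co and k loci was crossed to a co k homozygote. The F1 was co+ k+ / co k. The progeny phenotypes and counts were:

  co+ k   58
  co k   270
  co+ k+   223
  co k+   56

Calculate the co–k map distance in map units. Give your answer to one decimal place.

The recombinant classes are co+ k and co k+: 58 + 56 = 114.
Recombination frequency = 114/607 = 0.1878 ≈ 18.8%, i.e. 18.8 map units.

18.8 map units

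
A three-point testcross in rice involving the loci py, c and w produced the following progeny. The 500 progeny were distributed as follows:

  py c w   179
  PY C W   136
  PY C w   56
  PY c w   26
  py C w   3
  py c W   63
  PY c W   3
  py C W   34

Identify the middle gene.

c

The two most frequent reciprocal classes, PY C W and py c w, are the parental types, so the F1 was PY C W / py c w.
The two rarest classes, PY c W and py C w, are the double crossovers. Comparing them with the parentals, only the c allele has switched, so c is the middle locus and the order is py – c – w.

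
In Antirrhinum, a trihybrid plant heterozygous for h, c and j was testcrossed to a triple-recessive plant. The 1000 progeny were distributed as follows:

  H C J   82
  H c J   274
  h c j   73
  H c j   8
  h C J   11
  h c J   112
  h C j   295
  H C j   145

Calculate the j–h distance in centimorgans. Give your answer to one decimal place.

The two most frequent reciprocal classes, H c J and h C j, are the parental types, so the F1 was H c J / h C j.
The two rarest classes, H c j and h C J, are the double crossovers. Comparing them with the parentals, only the j allele has switched, so j is the middle locus and the order is h – j – c.
Crossovers in the h–j interval produce the single-crossover classes h c J and H C j (112 + 145 = 257) plus the double crossovers (19).
RF(h–j) = (257 + 19) / 1000 = 276/1000 = 0.2760 → 27.6 centimorgans.

27.6 centimorgans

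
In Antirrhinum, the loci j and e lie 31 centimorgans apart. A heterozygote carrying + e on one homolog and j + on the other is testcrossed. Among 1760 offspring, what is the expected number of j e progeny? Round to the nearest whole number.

273

A map distance of 31 centimorgans corresponds to a recombination frequency of 0.310.
The F1 is + e / j +, so j e is a recombinant gamete class with expected frequency r/2 = 0.310/2 = 0.1550.
Expected number = 0.1550 × 1760 = 272.80 ≈ 273.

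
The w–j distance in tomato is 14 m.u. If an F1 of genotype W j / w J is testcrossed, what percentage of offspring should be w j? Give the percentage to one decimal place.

A map distance of 14 m.u. corresponds to a recombination frequency of 0.140.
The F1 is W j / w J, so w j is a recombinant gamete class with expected frequency r/2 = 0.140/2 = 0.0700.
That is 0.0700 = 7.0% of the progeny.

7.0%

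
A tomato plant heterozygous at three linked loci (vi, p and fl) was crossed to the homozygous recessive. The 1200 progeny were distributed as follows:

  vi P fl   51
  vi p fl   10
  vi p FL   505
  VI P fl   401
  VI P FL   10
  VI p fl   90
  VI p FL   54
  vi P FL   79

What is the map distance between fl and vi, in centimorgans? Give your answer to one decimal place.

10.4 centimorgans

The two most frequent reciprocal classes, VI P fl and vi p FL, are the parental types, so the F1 was VI P fl / vi p FL.
The two rarest classes, VI P FL and vi p fl, are the double crossovers. Comparing them with the parentals, only the fl allele has switched, so fl is the middle locus and the order is vi – fl – p.
Crossovers in the vi–fl interval produce the single-crossover classes vi P fl and VI p FL (51 + 54 = 105) plus the double crossovers (20).
RF(vi–fl) = (105 + 20) / 1200 = 125/1200 = 0.1042 → 10.4 centimorgans.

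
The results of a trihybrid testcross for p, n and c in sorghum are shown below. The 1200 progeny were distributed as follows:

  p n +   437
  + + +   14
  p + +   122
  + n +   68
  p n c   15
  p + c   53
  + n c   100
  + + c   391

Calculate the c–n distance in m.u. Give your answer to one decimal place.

20.9 m.u.

The two most frequent reciprocal classes, p n + and + + c, are the parental types, so the F1 was p n + / + + c.
The two rarest classes, p n c and + + +, are the double crossovers. Comparing them with the parentals, only the c allele has switched, so c is the middle locus and the order is p – c – n.
Crossovers in the c–n interval produce the single-crossover classes p + + and + n c (122 + 100 = 222) plus the double crossovers (29).
RF(c–n) = (222 + 29) / 1200 = 251/1200 = 0.2092 → 20.9 m.u.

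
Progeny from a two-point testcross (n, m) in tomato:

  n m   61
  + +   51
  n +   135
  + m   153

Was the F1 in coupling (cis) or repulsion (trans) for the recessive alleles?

trans

The two most frequent classes are + m (153) and n + (135); these are the parental (non-recombinant) types.
So the F1 carried + m on one chromosome and n + on the other — the recessive alleles are on opposite chromosomes (trans / repulsion).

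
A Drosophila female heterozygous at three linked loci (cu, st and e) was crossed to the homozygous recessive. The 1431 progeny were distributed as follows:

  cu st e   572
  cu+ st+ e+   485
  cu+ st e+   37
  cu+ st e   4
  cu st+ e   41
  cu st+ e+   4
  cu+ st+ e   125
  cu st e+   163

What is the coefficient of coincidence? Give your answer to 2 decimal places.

The two most frequent reciprocal classes, cu+ st+ e+ and cu st e, are the parental types, so the F1 was cu+ st+ e+ / cu st e.
The two rarest classes, cu st+ e+ and cu+ st e, are the double crossovers. Comparing them with the parentals, only the cu allele has switched, so cu is the middle locus and the order is st – cu – e.
st–cu: (78 + 8)/1431 = 0.0601; cu–e: (288 + 8)/1431 = 0.2068.
Expected DCO frequency = 0.0601 × 0.2068 ≈ 0.01243; observed = 8/1431 ≈ 0.00559.
Coefficient of coincidence = 0.00559/0.01243 ≈ 0.45.

0.45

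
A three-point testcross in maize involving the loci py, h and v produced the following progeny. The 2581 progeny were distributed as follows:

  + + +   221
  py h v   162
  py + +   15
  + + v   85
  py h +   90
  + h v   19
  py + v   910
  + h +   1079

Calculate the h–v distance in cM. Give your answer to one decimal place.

16.2 cM

The two most frequent reciprocal classes, + h + and py + v, are the parental types, so the F1 was + h + / py + v.
The two rarest classes, + h v and py + +, are the double crossovers. Comparing them with the parentals, only the v allele has switched, so v is the middle locus and the order is py – v – h.
Crossovers in the v–h interval produce the single-crossover classes + + + and py h v (221 + 162 = 383) plus the double crossovers (34).
RF(v–h) = (383 + 34) / 2581 = 417/2581 = 0.1616 → 16.2 cM.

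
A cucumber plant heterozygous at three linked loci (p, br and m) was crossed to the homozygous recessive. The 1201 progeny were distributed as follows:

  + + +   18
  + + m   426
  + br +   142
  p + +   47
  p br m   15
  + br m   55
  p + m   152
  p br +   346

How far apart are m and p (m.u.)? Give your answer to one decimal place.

The two most frequent reciprocal classes, + + m and p br +, are the parental types, so the F1 was + + m / p br +.
The two rarest classes, + + + and p br m, are the double crossovers. Comparing them with the parentals, only the m allele has switched, so m is the middle locus and the order is p – m – br.
Crossovers in the p–m interval produce the single-crossover classes p + m and + br + (152 + 142 = 294) plus the double crossovers (33).
RF(p–m) = (294 + 33) / 1201 = 327/1201 = 0.2723 → 27.2 m.u.

27.2 m.u.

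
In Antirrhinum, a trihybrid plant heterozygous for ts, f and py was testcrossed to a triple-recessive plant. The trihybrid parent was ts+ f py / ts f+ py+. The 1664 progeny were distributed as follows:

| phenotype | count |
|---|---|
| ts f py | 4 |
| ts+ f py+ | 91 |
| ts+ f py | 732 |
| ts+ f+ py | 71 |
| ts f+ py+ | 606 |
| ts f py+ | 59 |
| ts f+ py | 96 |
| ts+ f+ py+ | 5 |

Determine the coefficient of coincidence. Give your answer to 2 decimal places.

0.55

The two rarest classes, ts f py and ts+ f+ py+, are the double crossovers. Comparing them with the parentals, only the ts allele has switched, so ts is the middle locus and the order is f – ts – py.
f–ts: (130 + 9)/1664 = 0.0835; ts–py: (187 + 9)/1664 = 0.1178.
Expected DCO frequency = 0.0835 × 0.1178 ≈ 0.00984; observed = 9/1664 ≈ 0.00541.
Coefficient of coincidence = 0.00541/0.00984 ≈ 0.55.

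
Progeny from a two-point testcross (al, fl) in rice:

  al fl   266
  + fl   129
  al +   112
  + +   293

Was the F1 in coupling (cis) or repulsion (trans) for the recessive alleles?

The two most frequent classes are + + (293) and al fl (266); these are the parental (non-recombinant) types.
So the F1 carried + + on one chromosome and al fl on the other — the recessive alleles are on the same chromosome (cis / coupling).

cis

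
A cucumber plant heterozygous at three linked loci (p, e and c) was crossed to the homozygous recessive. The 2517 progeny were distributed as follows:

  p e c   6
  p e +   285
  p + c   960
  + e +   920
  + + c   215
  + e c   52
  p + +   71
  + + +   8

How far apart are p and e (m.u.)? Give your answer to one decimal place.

The two most frequent reciprocal classes, + e + and p + c, are the parental types, so the F1 was + e + / p + c.
The two rarest classes, + + + and p e c, are the double crossovers. Comparing them with the parentals, only the e allele has switched, so e is the middle locus and the order is c – e – p.
Crossovers in the e–p interval produce the single-crossover classes p e + and + + c (285 + 215 = 500) plus the double crossovers (14).
RF(e–p) = (500 + 14) / 2517 = 514/2517 = 0.2042 → 20.4 m.u.

20.4 m.u.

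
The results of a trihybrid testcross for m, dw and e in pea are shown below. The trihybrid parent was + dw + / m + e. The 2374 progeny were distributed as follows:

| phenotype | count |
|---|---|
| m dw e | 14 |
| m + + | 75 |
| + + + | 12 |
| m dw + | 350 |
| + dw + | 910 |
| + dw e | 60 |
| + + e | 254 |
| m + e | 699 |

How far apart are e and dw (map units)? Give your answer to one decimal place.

6.8 map units

The two rarest classes, + + + and m dw e, are the double crossovers. Comparing them with the parentals, only the dw allele has switched, so dw is the middle locus and the order is m – dw – e.
Crossovers in the dw–e interval produce the single-crossover classes + dw e and m + + (60 + 75 = 135) plus the double crossovers (26).
RF(dw–e) = (135 + 26) / 2374 = 161/2374 = 0.0678 → 6.8 map units.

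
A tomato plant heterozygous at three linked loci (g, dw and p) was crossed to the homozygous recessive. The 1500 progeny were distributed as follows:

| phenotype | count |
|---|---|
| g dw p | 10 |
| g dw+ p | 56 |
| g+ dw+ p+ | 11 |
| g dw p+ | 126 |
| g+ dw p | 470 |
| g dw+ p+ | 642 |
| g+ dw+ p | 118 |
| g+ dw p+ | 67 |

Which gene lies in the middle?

g

The two most frequent reciprocal classes, g+ dw p and g dw+ p+, are the parental types, so the F1 was g+ dw p / g dw+ p+.
The two rarest classes, g dw p and g+ dw+ p+, are the double crossovers. Comparing them with the parentals, only the g allele has switched, so g is the middle locus and the order is p – g – dw.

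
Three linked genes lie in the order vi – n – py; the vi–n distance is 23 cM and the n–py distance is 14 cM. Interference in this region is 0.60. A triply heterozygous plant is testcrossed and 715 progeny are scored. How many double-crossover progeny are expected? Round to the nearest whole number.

Map distances give recombination frequencies of 0.230 and 0.140 for the two intervals.
With interference 0.60 (so coincidence = 0.40), expected double-crossover frequency = 0.230 × 0.140 × 0.40 = 0.01288.
Expected number = 0.01288 × 715 = 9.21 ≈ 9.

9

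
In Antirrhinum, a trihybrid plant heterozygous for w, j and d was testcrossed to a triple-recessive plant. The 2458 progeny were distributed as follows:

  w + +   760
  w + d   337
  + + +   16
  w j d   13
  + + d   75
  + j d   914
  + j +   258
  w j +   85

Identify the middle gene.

w

The two most frequent reciprocal classes, + j d and w + +, are the parental types, so the F1 was + j d / w + +.
The two rarest classes, w j d and + + +, are the double crossovers. Comparing them with the parentals, only the w allele has switched, so w is the middle locus and the order is j – w – d.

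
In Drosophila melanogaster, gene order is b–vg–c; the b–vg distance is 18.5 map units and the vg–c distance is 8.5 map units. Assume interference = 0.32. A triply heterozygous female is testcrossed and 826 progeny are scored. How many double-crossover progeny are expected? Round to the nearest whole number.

Map distances give recombination frequencies of 0.185 and 0.085 for the two intervals.
With interference 0.32 (so coincidence = 0.68), expected double-crossover frequency = 0.185 × 0.085 × 0.68 = 0.01069.
Expected number = 0.01069 × 826 = 8.83 ≈ 9.

9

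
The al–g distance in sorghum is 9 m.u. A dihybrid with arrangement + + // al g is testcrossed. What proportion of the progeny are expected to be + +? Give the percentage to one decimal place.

45.5%

A map distance of 9 m.u. corresponds to a recombination frequency of 0.090.
The F1 is + + / al g, so + + is a parental gamete class with expected frequency (1 − r)/2 = 0.910/2 = 0.4550.
That is 0.4550 = 45.5% of the progeny.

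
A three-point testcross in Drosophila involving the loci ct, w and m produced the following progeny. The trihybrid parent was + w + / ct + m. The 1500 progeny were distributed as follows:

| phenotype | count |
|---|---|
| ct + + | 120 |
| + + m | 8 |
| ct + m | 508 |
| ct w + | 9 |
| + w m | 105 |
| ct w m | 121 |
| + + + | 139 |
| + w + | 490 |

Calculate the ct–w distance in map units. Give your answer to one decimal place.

The two rarest classes, ct w + and + + m, are the double crossovers. Comparing them with the parentals, only the ct allele has switched, so ct is the middle locus and the order is m – ct – w.
Crossovers in the ct–w interval produce the single-crossover classes + + + and ct w m (139 + 121 = 260) plus the double crossovers (17).
RF(ct–w) = (260 + 17) / 1500 = 277/1500 = 0.1847 → 18.5 map units.

18.5 map units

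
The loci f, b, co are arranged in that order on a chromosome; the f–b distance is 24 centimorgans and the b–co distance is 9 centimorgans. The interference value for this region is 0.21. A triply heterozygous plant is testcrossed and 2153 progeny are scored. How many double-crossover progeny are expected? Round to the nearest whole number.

Map distances give recombination frequencies of 0.240 and 0.090 for the two intervals.
With interference 0.21 (so coincidence = 0.79), expected double-crossover frequency = 0.240 × 0.090 × 0.79 = 0.01706.
Expected number = 0.01706 × 2153 = 36.74 ≈ 37.

37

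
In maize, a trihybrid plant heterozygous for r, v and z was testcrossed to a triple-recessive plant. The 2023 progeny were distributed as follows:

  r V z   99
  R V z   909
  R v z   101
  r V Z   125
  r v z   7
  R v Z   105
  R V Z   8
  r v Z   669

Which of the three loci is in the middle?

z

The two most frequent reciprocal classes, R V z and r v Z, are the parental types, so the F1 was R V z / r v Z.
The two rarest classes, R V Z and r v z, are the double crossovers. Comparing them with the parentals, only the z allele has switched, so z is the middle locus and the order is v – z – r.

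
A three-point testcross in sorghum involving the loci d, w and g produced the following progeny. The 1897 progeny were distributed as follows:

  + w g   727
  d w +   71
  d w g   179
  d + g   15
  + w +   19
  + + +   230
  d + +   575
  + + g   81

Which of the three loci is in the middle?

g

The two most frequent reciprocal classes, + w g and d + +, are the parental types, so the F1 was + w g / d + +.
The two rarest classes, + w + and d + g, are the double crossovers. Comparing them with the parentals, only the g allele has switched, so g is the middle locus and the order is d – g – w.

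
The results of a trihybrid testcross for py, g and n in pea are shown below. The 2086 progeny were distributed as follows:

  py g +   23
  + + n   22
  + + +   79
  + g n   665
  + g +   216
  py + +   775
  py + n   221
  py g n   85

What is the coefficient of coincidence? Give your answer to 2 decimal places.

0.93

The two most frequent reciprocal classes, py + + and + g n, are the parental types, so the F1 was py + + / + g n.
The two rarest classes, py g + and + + n, are the double crossovers. Comparing them with the parentals, only the g allele has switched, so g is the middle locus and the order is py – g – n.
py–g: (164 + 45)/2086 = 0.1002; g–n: (437 + 45)/2086 = 0.2311.
Expected DCO frequency = 0.1002 × 0.2311 ≈ 0.02316; observed = 45/2086 ≈ 0.02157.
Coefficient of coincidence = 0.02157/0.02316 ≈ 0.93.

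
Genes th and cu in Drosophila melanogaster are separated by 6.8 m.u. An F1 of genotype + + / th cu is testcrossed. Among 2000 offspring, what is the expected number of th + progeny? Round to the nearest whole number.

A map distance of 6.8 m.u. corresponds to a recombination frequency of 0.068.
The F1 is + + / th cu, so th + is a recombinant gamete class with expected frequency r/2 = 0.068/2 = 0.0340.
Expected number = 0.0340 × 2000 = 68.00 ≈ 68.

68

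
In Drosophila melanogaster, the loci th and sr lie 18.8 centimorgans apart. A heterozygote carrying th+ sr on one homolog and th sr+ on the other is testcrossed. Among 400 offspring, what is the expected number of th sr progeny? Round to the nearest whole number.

38

A map distance of 18.8 centimorgans corresponds to a recombination frequency of 0.188.
The F1 is th+ sr / th sr+, so th sr is a recombinant gamete class with expected frequency r/2 = 0.188/2 = 0.0940.
Expected number = 0.0940 × 400 = 37.60 ≈ 38.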